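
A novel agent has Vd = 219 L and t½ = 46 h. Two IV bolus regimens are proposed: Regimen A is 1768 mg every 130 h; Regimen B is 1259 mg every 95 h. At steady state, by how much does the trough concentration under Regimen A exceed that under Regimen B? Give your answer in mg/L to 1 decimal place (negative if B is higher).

Regimen A: f = (1/2)^(130/46) ≈ 0.1410; Cmin,ss = (1768/219)·f/(1−f) ≈ 1.325 mg/L.
Regimen B: f = (1/2)^(95/46) ≈ 0.2390; Cmin,ss = (1259/219)·f/(1−f) ≈ 1.805 mg/L.
Difference ≈ 1.325 − 1.805 ≈ -0.480 mg/L.

-0.5 mg/L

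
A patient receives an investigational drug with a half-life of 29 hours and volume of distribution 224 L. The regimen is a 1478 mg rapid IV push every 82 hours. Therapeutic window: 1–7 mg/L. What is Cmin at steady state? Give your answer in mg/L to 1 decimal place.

1.1 mg/L

k = ln2/t½ = ln2/29 ≈ 0.023902 h⁻¹; fraction remaining f = e^(−kτ) = e^(−0.023902×82) ≈ 0.1409.
At steady state, accumulation factor R = 1/(1 − e^(−kτ)) ≈ 1.1640.
Single-dose peak C₀ = D/Vd = 1478/224 ≈ 6.598 mg/L.
Cmax,ss = C₀/(1 − f) ≈ 6.598/0.8591 ≈ 7.680 mg/L.
One interval later, Cmin,ss = Cmax,ss·e^(−kτ) ≈ 7.680 × 0.1409 ≈ 1.082 mg/L.
Trough 1.1 mg/L vs MEC 1 mg/L: adequate.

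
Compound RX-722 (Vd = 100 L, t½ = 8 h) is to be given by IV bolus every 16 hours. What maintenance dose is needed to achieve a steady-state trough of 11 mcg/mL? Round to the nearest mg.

3300 mg

τ/t½ = 16/8 ≈ 2, so f = (1/2)^(16/8) ≈ 0.250000.
Cmin,ss = (D/Vd)·f/(1−f), so D = Cmin,ss·Vd·(1−f)/f.
D = 11 × 100 × (1−f)/f ≈ 11 × 100 × 3.00000 ≈ 3300.00 mg.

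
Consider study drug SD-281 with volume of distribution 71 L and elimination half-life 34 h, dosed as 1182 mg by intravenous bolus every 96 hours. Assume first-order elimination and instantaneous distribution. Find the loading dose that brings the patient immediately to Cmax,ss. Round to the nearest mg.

f = (1/2)^(96/34) ≈ 0.141264; accumulation ratio R = 1/(1−f) ≈ 1.16450.
Loading dose to hit Cmax,ss on first dose: D_load = D_maint·R ≈ 1182 × 1.16450 ≈ 1376.44 mg.

1376 mg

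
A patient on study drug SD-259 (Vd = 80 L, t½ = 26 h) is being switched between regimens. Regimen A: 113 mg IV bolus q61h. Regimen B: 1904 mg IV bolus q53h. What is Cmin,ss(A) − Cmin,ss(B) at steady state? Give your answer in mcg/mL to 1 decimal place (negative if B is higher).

-7.3 mcg/mL

Regimen A: f = (1/2)^(61/26) ≈ 0.1967; Cmin,ss = (113/80)·f/(1−f) ≈ 0.346 mcg/mL.
Regimen B: f = (1/2)^(53/26) ≈ 0.2434; Cmin,ss = (1904/80)·f/(1−f) ≈ 7.657 mcg/mL.
Difference ≈ 0.346 − 7.657 ≈ -7.311 mcg/mL.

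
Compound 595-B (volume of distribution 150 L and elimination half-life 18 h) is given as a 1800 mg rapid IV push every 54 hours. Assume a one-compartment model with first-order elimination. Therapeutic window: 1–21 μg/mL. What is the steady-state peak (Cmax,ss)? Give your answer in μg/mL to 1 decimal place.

13.7 μg/mL

The dosing interval is 3 half-lives, so f = 2^(−3) = 0.125.
At steady state, R = 1/(1 − 0.125) = 8/7.
Single-dose peak C₀ = D/Vd = 1800/150 = 12 μg/mL.
Steady-state peak Cmax,ss = C₀·R = 12 × 8/7 ≈ 13.714 μg/mL.
Peak 13.7 μg/mL vs MTC 21 μg/mL: below toxic threshold.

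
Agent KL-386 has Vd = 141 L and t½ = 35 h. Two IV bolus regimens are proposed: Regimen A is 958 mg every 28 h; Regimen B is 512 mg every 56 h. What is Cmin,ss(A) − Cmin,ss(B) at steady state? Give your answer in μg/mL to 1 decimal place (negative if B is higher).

Regimen A: f = (1/2)^(28/35) ≈ 0.5743; Cmin,ss = (958/141)·f/(1−f) ≈ 9.166 μg/mL.
Regimen B: f = (1/2)^(56/35) ≈ 0.3299; Cmin,ss = (512/141)·f/(1−f) ≈ 1.788 μg/mL.
Difference ≈ 9.166 − 1.788 ≈ 7.378 μg/mL.

7.4 μg/mL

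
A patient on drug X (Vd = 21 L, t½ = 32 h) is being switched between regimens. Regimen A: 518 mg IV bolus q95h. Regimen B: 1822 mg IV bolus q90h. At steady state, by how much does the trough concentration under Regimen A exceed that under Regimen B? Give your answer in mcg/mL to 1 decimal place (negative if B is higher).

Regimen A: f = (1/2)^(95/32) ≈ 0.1277; Cmin,ss = (518/21)·f/(1−f) ≈ 3.611 mcg/mL.
Regimen B: f = (1/2)^(90/32) ≈ 0.1423; Cmin,ss = (1822/21)·f/(1−f) ≈ 14.395 mcg/mL.
Difference ≈ 3.611 − 14.395 ≈ -10.784 mcg/mL.

-10.8 mcg/mL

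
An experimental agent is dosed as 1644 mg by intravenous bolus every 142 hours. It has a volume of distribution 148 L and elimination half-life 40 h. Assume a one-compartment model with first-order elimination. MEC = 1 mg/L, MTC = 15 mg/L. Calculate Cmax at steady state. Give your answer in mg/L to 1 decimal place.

12.1 mg/L

τ/t½ = 142/40 ≈ 3.55, so fraction remaining f = (1/2)^(142/40) ≈ 0.0854.
At steady state, accumulation factor R = 1/(1 − e^(−kτ)) ≈ 1.0934.
Single-dose peak C₀ = D/Vd = 1644/148 ≈ 11.108 mg/L.
Steady-state peak Cmax,ss = C₀·R ≈ 11.108 × 1.0934 ≈ 12.145 mg/L.
Peak 12.1 mg/L vs MTC 15 mg/L: below toxic threshold.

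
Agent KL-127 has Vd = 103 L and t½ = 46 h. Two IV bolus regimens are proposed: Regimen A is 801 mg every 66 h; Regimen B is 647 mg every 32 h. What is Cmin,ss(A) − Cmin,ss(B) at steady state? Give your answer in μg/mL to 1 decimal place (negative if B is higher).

Regimen A: f = (1/2)^(66/46) ≈ 0.3699; Cmin,ss = (801/103)·f/(1−f) ≈ 4.565 μg/mL.
Regimen B: f = (1/2)^(32/46) ≈ 0.6174; Cmin,ss = (647/103)·f/(1−f) ≈ 10.137 μg/mL.
Difference ≈ 4.565 − 10.137 ≈ -5.572 μg/mL.

-5.6 μg/mL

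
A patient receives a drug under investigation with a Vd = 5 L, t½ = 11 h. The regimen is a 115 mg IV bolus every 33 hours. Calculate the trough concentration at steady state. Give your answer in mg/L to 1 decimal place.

τ = 33 h = 3 half-lives, so f = (1/2)^3 = 0.125.
Accumulation ratio R = 1/(1 − f) = 1/0.875 = 8/7.
Single-dose peak C₀ = D/Vd = 115/5 = 23 mg/L.
Steady-state peak Cmax,ss = C₀·R = 23 × 8/7 ≈ 26.286 mg/L.
Steady-state trough Cmin,ss = Cmax,ss·f ≈ 26.286 × 0.125 ≈ 3.286 mg/L.

3.3 mg/L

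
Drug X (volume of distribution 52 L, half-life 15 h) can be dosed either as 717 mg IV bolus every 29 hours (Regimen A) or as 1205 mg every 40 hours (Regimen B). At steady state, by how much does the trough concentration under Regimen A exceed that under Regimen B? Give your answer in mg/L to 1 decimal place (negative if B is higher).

Regimen A: f = (1/2)^(29/15) ≈ 0.2618; Cmin,ss = (717/52)·f/(1−f) ≈ 4.890 mg/L.
Regimen B: f = (1/2)^(40/15) ≈ 0.1575; Cmin,ss = (1205/52)·f/(1−f) ≈ 4.332 mg/L.
Difference ≈ 4.890 − 4.332 ≈ 0.558 mg/L.

0.6 mg/L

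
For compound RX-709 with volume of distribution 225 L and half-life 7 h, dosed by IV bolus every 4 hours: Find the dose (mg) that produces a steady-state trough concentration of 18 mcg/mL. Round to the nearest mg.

1968 mg

τ/t½ = 4/7 ≈ 0.57143, so f = (1/2)^(4/7) ≈ 0.672950.
Cmin,ss = (D/Vd)·f/(1−f), so D = Cmin,ss·Vd·(1−f)/f.
D = 18 × 225 × (1−f)/f ≈ 18 × 225 × 0.48599 ≈ 1968.26 mg.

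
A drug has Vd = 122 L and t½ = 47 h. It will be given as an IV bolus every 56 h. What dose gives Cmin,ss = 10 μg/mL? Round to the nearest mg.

1566 mg

τ/t½ = 56/47 ≈ 1.1915, so f = (1/2)^(56/47) ≈ 0.437851.
Cmin,ss = (D/Vd)·f/(1−f), so D = Cmin,ss·Vd·(1−f)/f.
D = 10 × 122 × (1−f)/f ≈ 10 × 122 × 1.28388 ≈ 1566.33 mg.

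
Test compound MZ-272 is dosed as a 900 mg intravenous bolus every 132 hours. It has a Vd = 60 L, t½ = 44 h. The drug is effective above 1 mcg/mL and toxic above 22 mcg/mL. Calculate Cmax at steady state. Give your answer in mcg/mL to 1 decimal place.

17.1 mcg/mL

The dosing interval is 3 half-lives, so f = 2^(−3) = 0.125.
Accumulation ratio R = 1/(1 − f) = 1/0.875 = 8/7.
Single-dose peak C₀ = D/Vd = 900/60 = 15 mcg/mL.
Steady-state peak Cmax,ss = C₀·R = 15 × 8/7 ≈ 17.143 mcg/mL.
Peak 17.1 mcg/mL vs MTC 22 mcg/mL: below toxic threshold.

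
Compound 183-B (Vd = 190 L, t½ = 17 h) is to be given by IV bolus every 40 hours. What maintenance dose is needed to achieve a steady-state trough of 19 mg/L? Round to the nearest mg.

τ/t½ = 40/17 ≈ 2.3529, so f = (1/2)^(40/17) ≈ 0.195747.
Cmin,ss = (D/Vd)·f/(1−f), so D = Cmin,ss·Vd·(1−f)/f.
D = 19 × 190 × (1−f)/f ≈ 19 × 190 × 4.10864 ≈ 14832.19 mg.

14832 mg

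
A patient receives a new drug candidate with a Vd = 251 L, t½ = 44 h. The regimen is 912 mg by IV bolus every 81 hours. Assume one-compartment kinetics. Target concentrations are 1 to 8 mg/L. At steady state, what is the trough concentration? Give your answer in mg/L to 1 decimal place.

1.4 mg/L

Over one 81-h interval, 81/44 ≈ 1.8409 half-lives elapse, leaving f ≈ 0.2791 of each dose.
Single-dose peak C₀ = D/Vd = 912/251 ≈ 3.633 mg/L.
Steady-state trough Cmin,ss = C₀·f/(1−f) ≈ 3.633 × 0.2791/0.7209 ≈ 1.407 mg/L.
Trough 1.4 mg/L vs MEC 1 mg/L: adequate.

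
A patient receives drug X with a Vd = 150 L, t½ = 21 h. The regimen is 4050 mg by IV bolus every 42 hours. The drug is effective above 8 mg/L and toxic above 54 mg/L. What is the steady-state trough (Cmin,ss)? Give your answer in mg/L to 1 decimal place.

9.0 mg/L

The dosing interval is 2 half-lives, so f = 2^(−2) = 0.25.
At steady state, R = 1/(1 − 0.25) = 4/3.
Single-dose peak C₀ = D/Vd = 4050/150 = 27 mg/L.
Steady-state peak Cmax,ss = C₀·R = 27 × 4/3 ≈ 36.000 mg/L.
Steady-state trough Cmin,ss = Cmax,ss·f ≈ 36.000 × 0.25 ≈ 9.000 mg/L.
Trough 9.0 mg/L vs MEC 8 mg/L: adequate.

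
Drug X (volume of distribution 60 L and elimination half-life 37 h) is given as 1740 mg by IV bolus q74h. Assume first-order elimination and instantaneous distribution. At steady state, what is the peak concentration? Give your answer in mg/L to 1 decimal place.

38.7 mg/L

The dosing interval is 2 half-lives, so f = 2^(−2) = 0.25.
Accumulation ratio R = 1/(1 − f) = 1/0.75 = 4/3.
Single-dose peak C₀ = D/Vd = 1740/60 = 29 mg/L.
Steady-state peak Cmax,ss = C₀·R = 29 × 4/3 ≈ 38.667 mg/L.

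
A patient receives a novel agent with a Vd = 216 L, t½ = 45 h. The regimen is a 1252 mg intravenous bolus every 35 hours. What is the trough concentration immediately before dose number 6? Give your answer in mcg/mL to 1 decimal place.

f = (1/2)^(τ/t½) = (1/2)^(35/45) ≈ 0.5833.
C₀ = D/Vd = 1252/216 ≈ 5.796 mcg/mL.
Before the 6th dose, 5 doses have been given. Superposition: Cmin = C₀·(f + f² + … + f^5).
≈ 5.796 × (0.5833 + 0.3402 + 0.1985 + 0.1158 + 0.0675) ≈ 5.796 × 1.3053 ≈ 7.566 mcg/mL.

7.6 mcg/mL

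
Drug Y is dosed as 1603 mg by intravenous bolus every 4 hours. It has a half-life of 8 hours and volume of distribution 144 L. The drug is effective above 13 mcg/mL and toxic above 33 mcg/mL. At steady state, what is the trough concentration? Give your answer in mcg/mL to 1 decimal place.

Over one 4-h interval, 4/8 ≈ 0.5 half-lives elapse, leaving f ≈ 0.7071 of each dose.
At steady state, accumulation factor R = 1/(1 − e^(−kτ)) ≈ 3.4141.
Each bolus raises the concentration by D/Vd = 1603/144 ≈ 11.132 mcg/mL.
Steady-state peak Cmax,ss = C₀·R ≈ 11.132 × 3.4141 ≈ 38.006 mcg/mL.
Steady-state trough Cmin,ss = Cmax,ss·f ≈ 38.006 × 0.7071 ≈ 26.874 mcg/mL.
Trough 26.9 mcg/mL vs MEC 13 mcg/mL: adequate.

26.9 mcg/mL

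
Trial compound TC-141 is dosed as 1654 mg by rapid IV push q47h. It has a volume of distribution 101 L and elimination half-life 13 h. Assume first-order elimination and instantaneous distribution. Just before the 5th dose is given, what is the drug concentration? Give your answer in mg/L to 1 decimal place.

f = (1/2)^(τ/t½) = (1/2)^(47/13) ≈ 0.0816.
C₀ = D/Vd = 1654/101 ≈ 16.376 mg/L.
Before the 5th dose, 4 doses have been given. Superposition: Cmin = C₀·(f + f² + … + f^4).
≈ 16.376 × (0.0816 + 0.0067 + 0.0005 + 0.0000) ≈ 16.376 × 0.0888 ≈ 1.454 mg/L.

1.5 mg/L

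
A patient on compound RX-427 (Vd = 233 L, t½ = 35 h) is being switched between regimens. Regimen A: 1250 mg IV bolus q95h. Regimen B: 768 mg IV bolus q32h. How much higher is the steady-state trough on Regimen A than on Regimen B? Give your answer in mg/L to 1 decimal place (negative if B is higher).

Regimen A: f = (1/2)^(95/35) ≈ 0.1524; Cmin,ss = (1250/233)·f/(1−f) ≈ 0.965 mg/L.
Regimen B: f = (1/2)^(32/35) ≈ 0.5306; Cmin,ss = (768/233)·f/(1−f) ≈ 3.726 mg/L.
Difference ≈ 0.965 − 3.726 ≈ -2.761 mg/L.

-2.8 mg/L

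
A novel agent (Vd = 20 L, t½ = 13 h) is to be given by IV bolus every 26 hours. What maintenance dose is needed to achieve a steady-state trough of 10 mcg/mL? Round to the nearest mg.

τ/t½ = 26/13 ≈ 2, so f = (1/2)^(26/13) ≈ 0.250000.
Cmin,ss = (D/Vd)·f/(1−f), so D = Cmin,ss·Vd·(1−f)/f.
D = 10 × 20 × (1−f)/f ≈ 10 × 20 × 3.00000 ≈ 600.00 mg.

600 mg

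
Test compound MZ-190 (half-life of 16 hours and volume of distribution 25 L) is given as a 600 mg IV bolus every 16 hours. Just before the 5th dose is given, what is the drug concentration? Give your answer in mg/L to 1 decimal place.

f = (1/2)^(τ/t½) = (1/2)^(16/16) ≈ 0.5000.
C₀ = D/Vd = 600/25 ≈ 24.000 mg/L.
Before the 5th dose, 4 doses have been given. Superposition: Cmin = C₀·(f + f² + … + f^4).
≈ 24.000 × (0.5000 + 0.2500 + 0.1250 + 0.0625) ≈ 24.000 × 0.9375 ≈ 22.500 mg/L.

22.5 mg/L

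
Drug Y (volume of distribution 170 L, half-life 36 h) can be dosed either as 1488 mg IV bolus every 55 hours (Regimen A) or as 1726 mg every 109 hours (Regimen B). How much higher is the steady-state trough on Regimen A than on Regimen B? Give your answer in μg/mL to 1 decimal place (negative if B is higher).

3.2 μg/mL

Regimen A: f = (1/2)^(55/36) ≈ 0.3468; Cmin,ss = (1488/170)·f/(1−f) ≈ 4.647 μg/mL.
Regimen B: f = (1/2)^(109/36) ≈ 0.1226; Cmin,ss = (1726/170)·f/(1−f) ≈ 1.419 μg/mL.
Difference ≈ 4.647 − 1.419 ≈ 3.228 μg/mL.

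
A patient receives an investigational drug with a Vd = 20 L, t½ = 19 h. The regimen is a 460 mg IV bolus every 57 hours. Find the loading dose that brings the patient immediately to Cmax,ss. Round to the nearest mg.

526 mg

f = (1/2)^(57/19) ≈ 0.125000; accumulation ratio R = 1/(1−f) ≈ 1.14286.
Loading dose to hit Cmax,ss on first dose: D_load = D_maint·R ≈ 460 × 1.14286 ≈ 525.72 mg.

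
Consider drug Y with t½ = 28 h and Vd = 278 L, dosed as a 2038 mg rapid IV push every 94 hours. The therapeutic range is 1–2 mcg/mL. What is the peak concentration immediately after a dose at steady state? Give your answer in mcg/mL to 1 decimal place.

k = ln2/t½ = ln2/28 ≈ 0.024755 h⁻¹; fraction remaining f = e^(−kτ) = e^(−0.024755×94) ≈ 0.0976.
Accumulation ratio R = 1/(1 − f) ≈ 1/0.9024 ≈ 1.1082.
Each bolus raises the concentration by D/Vd = 2038/278 ≈ 7.331 mcg/mL.
Steady-state peak Cmax,ss = C₀·R ≈ 7.331 × 1.1082 ≈ 8.124 mcg/mL.
Peak 8.1 mcg/mL vs MTC 2 mcg/mL: exceeds toxic threshold.

8.1 mcg/mL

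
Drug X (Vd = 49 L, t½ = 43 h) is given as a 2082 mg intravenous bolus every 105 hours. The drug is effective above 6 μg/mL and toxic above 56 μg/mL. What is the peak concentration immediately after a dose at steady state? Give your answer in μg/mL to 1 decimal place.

52.1 μg/mL

k = ln2/t½ = ln2/43 ≈ 0.016120 h⁻¹; fraction remaining f = e^(−kτ) = e^(−0.016120×105) ≈ 0.1840.
Accumulation ratio R = 1/(1 − f) ≈ 1/0.8160 ≈ 1.2255.
Each bolus raises the concentration by D/Vd = 2082/49 ≈ 42.490 μg/mL.
Cmax,ss = C₀/(1 − f) ≈ 42.490/0.8160 ≈ 52.071 μg/mL.
Peak 52.1 μg/mL vs MTC 56 μg/mL: below toxic threshold.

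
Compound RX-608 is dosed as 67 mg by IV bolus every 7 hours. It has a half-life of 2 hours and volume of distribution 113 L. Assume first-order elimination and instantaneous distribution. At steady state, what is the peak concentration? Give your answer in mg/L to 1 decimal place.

τ/t½ = 7/2 ≈ 3.5, so fraction remaining f = (1/2)^(7/2) ≈ 0.0884.
Accumulation ratio R = 1/(1 − f) ≈ 1/0.9116 ≈ 1.0970.
Each bolus raises the concentration by D/Vd = 67/113 ≈ 0.593 mg/L.
Steady-state peak Cmax,ss = C₀·R ≈ 0.593 × 1.0970 ≈ 0.651 mg/L.

0.7 mg/L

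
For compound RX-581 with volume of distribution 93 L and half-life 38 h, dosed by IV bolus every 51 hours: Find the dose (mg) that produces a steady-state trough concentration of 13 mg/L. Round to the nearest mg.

τ/t½ = 51/38 ≈ 1.3421, so f = (1/2)^(51/38) ≈ 0.394445.
Cmin,ss = (D/Vd)·f/(1−f), so D = Cmin,ss·Vd·(1−f)/f.
D = 13 × 93 × (1−f)/f ≈ 13 × 93 × 1.53521 ≈ 1856.07 mg.

1856 mg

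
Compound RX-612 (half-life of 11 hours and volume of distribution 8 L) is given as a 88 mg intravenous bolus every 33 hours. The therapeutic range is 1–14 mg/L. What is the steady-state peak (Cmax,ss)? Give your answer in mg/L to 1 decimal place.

The dosing interval is 3 half-lives, so f = 2^(−3) = 0.125.
Accumulation ratio R = 1/(1 − f) = 1/0.875 = 8/7.
Single-dose peak C₀ = D/Vd = 88/8 = 11 mg/L.
Steady-state peak Cmax,ss = C₀·R = 11 × 8/7 ≈ 12.571 mg/L.
Peak 12.6 mg/L vs MTC 14 mg/L: below toxic threshold.

12.6 mg/L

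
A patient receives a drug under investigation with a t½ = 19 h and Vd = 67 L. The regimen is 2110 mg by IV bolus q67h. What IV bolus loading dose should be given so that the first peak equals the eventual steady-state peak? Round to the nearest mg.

2311 mg

f = (1/2)^(67/19) ≈ 0.086791; accumulation ratio R = 1/(1−f) ≈ 1.09504.
Loading dose to hit Cmax,ss on first dose: D_load = D_maint·R ≈ 2110 × 1.09504 ≈ 2310.53 mg.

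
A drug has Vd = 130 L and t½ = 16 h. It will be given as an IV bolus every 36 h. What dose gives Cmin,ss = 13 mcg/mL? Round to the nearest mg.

τ/t½ = 36/16 ≈ 2.25, so f = (1/2)^(36/16) ≈ 0.210224.
Cmin,ss = (D/Vd)·f/(1−f), so D = Cmin,ss·Vd·(1−f)/f.
D = 13 × 130 × (1−f)/f ≈ 13 × 130 × 3.75683 ≈ 6349.04 mg.

6349 mg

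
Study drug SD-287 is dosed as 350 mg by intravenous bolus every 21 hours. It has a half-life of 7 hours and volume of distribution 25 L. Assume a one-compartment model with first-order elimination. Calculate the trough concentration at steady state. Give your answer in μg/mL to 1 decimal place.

2.0 μg/mL

τ = 21 h = 3 half-lives, so f = (1/2)^3 = 0.125.
Accumulation ratio R = 1/(1 − f) = 1/0.875 = 8/7.
Single-dose peak C₀ = D/Vd = 350/25 = 14 μg/mL.
Steady-state peak Cmax,ss = C₀·R = 14 × 8/7 ≈ 16.000 μg/mL.
Steady-state trough Cmin,ss = Cmax,ss·f ≈ 16.000 × 0.125 ≈ 2.000 μg/mL.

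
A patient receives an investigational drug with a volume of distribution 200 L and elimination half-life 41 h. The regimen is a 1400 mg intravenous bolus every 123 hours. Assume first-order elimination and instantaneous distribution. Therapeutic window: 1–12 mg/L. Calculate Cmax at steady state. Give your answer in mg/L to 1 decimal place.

8.0 mg/L

The dosing interval is 3 half-lives, so f = 2^(−3) = 0.125.
At steady state, R = 1/(1 − 0.125) = 8/7.
Single-dose peak C₀ = D/Vd = 1400/200 = 7 mg/L.
Steady-state peak Cmax,ss = C₀·R = 7 × 8/7 ≈ 8.000 mg/L.
Peak 8.0 mg/L vs MTC 12 mg/L: below toxic threshold.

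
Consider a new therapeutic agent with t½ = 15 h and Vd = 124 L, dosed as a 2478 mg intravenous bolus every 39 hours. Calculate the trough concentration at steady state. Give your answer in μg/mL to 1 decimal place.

Over one 39-h interval, 39/15 ≈ 2.6 half-lives elapse, leaving f ≈ 0.1649 of each dose.
At steady state, accumulation factor R = 1/(1 − e^(−kτ)) ≈ 1.1975.
Each bolus raises the concentration by D/Vd = 2478/124 ≈ 19.984 μg/mL.
Cmax,ss = C₀/(1 − f) ≈ 19.984/0.8351 ≈ 23.930 μg/mL.
One interval later, Cmin,ss = Cmax,ss·e^(−kτ) ≈ 23.930 × 0.1649 ≈ 3.946 μg/mL.

3.9 μg/mL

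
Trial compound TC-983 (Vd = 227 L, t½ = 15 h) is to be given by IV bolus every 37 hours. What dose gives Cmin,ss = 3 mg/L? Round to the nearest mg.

3083 mg

τ/t½ = 37/15 ≈ 2.4667, so f = (1/2)^(37/15) ≈ 0.180909.
Cmin,ss = (D/Vd)·f/(1−f), so D = Cmin,ss·Vd·(1−f)/f.
D = 3 × 227 × (1−f)/f ≈ 3 × 227 × 4.52764 ≈ 3083.32 mg.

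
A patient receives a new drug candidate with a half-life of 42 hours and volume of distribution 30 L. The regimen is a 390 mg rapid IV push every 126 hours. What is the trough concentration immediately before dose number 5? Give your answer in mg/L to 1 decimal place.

1.9 mg/L

f = (1/2)^(τ/t½) = (1/2)^(126/42) ≈ 0.1250.
C₀ = D/Vd = 390/30 ≈ 13.000 mg/L.
Before the 5th dose, 4 doses have been given. Superposition: Cmin = C₀·(f + f² + … + f^4).
≈ 13.000 × (0.1250 + 0.0156 + 0.0020 + 0.0002) ≈ 13.000 × 0.1428 ≈ 1.856 mg/L.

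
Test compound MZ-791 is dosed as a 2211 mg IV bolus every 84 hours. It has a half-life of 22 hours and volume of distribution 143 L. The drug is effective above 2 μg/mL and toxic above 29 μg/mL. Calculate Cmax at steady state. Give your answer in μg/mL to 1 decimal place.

Over one 84-h interval, 84/22 ≈ 3.8182 half-lives elapse, leaving f ≈ 0.0709 of each dose.
At steady state, accumulation factor R = 1/(1 − e^(−kτ)) ≈ 1.0763.
Single-dose peak C₀ = D/Vd = 2211/143 ≈ 15.462 μg/mL.
Steady-state peak Cmax,ss = C₀·R ≈ 15.462 × 1.0763 ≈ 16.642 μg/mL.
Peak 16.6 μg/mL vs MTC 29 μg/mL: below toxic threshold.

16.6 μg/mL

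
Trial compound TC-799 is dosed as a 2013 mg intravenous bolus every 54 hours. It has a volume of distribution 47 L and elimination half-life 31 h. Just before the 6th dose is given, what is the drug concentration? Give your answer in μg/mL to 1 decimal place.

18.2 μg/mL

f = (1/2)^(τ/t½) = (1/2)^(54/31) ≈ 0.2990.
C₀ = D/Vd = 2013/47 ≈ 42.830 μg/mL.
Before the 6th dose, 5 doses have been given. Superposition: Cmin = C₀·(f + f² + … + f^5).
≈ 42.830 × (0.2990 + 0.0894 + 0.0267 + 0.0080 + 0.0024) ≈ 42.830 × 0.4255 ≈ 18.224 μg/mL.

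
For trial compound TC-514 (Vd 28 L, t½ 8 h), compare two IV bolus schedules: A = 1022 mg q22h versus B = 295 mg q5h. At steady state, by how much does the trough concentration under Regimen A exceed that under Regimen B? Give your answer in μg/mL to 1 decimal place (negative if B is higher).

-13.1 μg/mL

Regimen A: f = (1/2)^(22/8) ≈ 0.1487; Cmin,ss = (1022/28)·f/(1−f) ≈ 6.376 μg/mL.
Regimen B: f = (1/2)^(5/8) ≈ 0.6484; Cmin,ss = (295/28)·f/(1−f) ≈ 19.429 μg/mL.
Difference ≈ 6.376 − 19.429 ≈ -13.053 μg/mL.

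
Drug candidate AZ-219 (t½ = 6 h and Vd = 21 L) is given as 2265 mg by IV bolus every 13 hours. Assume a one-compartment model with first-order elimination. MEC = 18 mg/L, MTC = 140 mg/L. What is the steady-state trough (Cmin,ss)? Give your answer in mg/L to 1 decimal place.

30.9 mg/L

τ/t½ = 13/6 ≈ 2.1667, so fraction remaining f = (1/2)^(13/6) ≈ 0.2227.
At steady state, accumulation factor R = 1/(1 − e^(−kτ)) ≈ 1.2865.
Each bolus raises the concentration by D/Vd = 2265/21 ≈ 107.857 mg/L.
Cmax,ss = C₀/(1 − f) ≈ 107.857/0.7773 ≈ 138.759 mg/L.
One interval later, Cmin,ss = Cmax,ss·e^(−kτ) ≈ 138.759 × 0.2227 ≈ 30.902 mg/L.
Trough 30.9 mg/L vs MEC 18 mg/L: adequate.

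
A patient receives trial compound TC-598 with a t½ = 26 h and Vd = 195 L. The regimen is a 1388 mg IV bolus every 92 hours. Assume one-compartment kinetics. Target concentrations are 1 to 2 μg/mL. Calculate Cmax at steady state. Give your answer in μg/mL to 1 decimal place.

7.8 μg/mL

k = ln2/t½ = ln2/26 ≈ 0.026660 h⁻¹; fraction remaining f = e^(−kτ) = e^(−0.026660×92) ≈ 0.0861.
Accumulation ratio R = 1/(1 − f) ≈ 1/0.9139 ≈ 1.0942.
Single-dose peak C₀ = D/Vd = 1388/195 ≈ 7.118 μg/mL.
Steady-state peak Cmax,ss = C₀·R ≈ 7.118 × 1.0942 ≈ 7.789 μg/mL.
Peak 7.8 μg/mL vs MTC 2 μg/mL: exceeds toxic threshold.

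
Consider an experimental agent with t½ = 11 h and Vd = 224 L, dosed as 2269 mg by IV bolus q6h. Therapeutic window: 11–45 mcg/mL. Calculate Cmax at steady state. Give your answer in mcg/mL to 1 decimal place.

τ/t½ = 6/11 ≈ 0.54545, so fraction remaining f = (1/2)^(6/11) ≈ 0.6852.
Accumulation ratio R = 1/(1 − f) ≈ 1/0.3148 ≈ 3.1766.
Each bolus raises the concentration by D/Vd = 2269/224 ≈ 10.129 mcg/mL.
Steady-state peak Cmax,ss = C₀·R ≈ 10.129 × 3.1766 ≈ 32.176 mcg/mL.
Peak 32.2 mcg/mL vs MTC 45 mcg/mL: below toxic threshold.

32.2 mcg/mL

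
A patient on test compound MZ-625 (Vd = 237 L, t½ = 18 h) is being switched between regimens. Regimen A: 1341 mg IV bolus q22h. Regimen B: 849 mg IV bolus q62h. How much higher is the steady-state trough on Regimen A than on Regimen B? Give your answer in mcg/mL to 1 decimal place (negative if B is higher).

3.9 mcg/mL

Regimen A: f = (1/2)^(22/18) ≈ 0.4286; Cmin,ss = (1341/237)·f/(1−f) ≈ 4.244 mcg/mL.
Regimen B: f = (1/2)^(62/18) ≈ 0.0919; Cmin,ss = (849/237)·f/(1−f) ≈ 0.363 mcg/mL.
Difference ≈ 4.244 − 0.363 ≈ 3.881 mcg/mL.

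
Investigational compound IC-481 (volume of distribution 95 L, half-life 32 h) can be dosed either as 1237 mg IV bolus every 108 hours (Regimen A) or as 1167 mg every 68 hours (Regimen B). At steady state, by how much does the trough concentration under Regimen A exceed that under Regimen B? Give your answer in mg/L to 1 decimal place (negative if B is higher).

-2.3 mg/L

Regimen A: f = (1/2)^(108/32) ≈ 0.0964; Cmin,ss = (1237/95)·f/(1−f) ≈ 1.389 mg/L.
Regimen B: f = (1/2)^(68/32) ≈ 0.2293; Cmin,ss = (1167/95)·f/(1−f) ≈ 3.655 mg/L.
Difference ≈ 1.389 − 3.655 ≈ -2.266 mg/L.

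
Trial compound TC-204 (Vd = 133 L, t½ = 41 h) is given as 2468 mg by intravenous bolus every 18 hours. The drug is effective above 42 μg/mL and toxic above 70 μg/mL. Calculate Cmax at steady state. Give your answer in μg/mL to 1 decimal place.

70.7 μg/mL

Over one 18-h interval, 18/41 ≈ 0.43902 half-lives elapse, leaving f ≈ 0.7376 of each dose.
Accumulation ratio R = 1/(1 − f) ≈ 1/0.2624 ≈ 3.8110.
Each bolus raises the concentration by D/Vd = 2468/133 ≈ 18.556 μg/mL.
Steady-state peak Cmax,ss = C₀·R ≈ 18.556 × 3.8110 ≈ 70.717 μg/mL.
Peak 70.7 μg/mL vs MTC 70 μg/mL: exceeds toxic threshold.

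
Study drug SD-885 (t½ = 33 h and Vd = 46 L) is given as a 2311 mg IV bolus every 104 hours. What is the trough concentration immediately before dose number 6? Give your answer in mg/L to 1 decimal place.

f = (1/2)^(τ/t½) = (1/2)^(104/33) ≈ 0.1125.
C₀ = D/Vd = 2311/46 ≈ 50.239 mg/L.
Before the 6th dose, 5 doses have been given. Superposition: Cmin = C₀·(f + f² + … + f^5).
≈ 50.239 × (0.1125 + 0.0127 + 0.0014 + 0.0002 + 0.0000) ≈ 50.239 × 0.1268 ≈ 6.370 mg/L.

6.4 mg/L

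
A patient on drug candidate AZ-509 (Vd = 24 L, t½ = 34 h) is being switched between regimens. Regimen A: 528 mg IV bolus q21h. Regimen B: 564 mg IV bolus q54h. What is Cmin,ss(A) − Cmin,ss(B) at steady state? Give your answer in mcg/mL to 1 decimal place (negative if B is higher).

29.5 mcg/mL

Regimen A: f = (1/2)^(21/34) ≈ 0.6517; Cmin,ss = (528/24)·f/(1−f) ≈ 41.164 mcg/mL.
Regimen B: f = (1/2)^(54/34) ≈ 0.3326; Cmin,ss = (564/24)·f/(1−f) ≈ 11.711 mcg/mL.
Difference ≈ 41.164 − 11.711 ≈ 29.453 mcg/mL.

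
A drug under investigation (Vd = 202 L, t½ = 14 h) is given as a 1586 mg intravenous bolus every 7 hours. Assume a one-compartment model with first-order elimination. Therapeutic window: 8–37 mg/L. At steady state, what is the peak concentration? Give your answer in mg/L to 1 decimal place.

k = ln2/t½ = ln2/14 ≈ 0.049511 h⁻¹; fraction remaining f = e^(−kτ) = e^(−0.049511×7) ≈ 0.7071.
Accumulation ratio R = 1/(1 − f) ≈ 1/0.2929 ≈ 3.4141.
Single-dose peak C₀ = D/Vd = 1586/202 ≈ 7.851 mg/L.
Cmax,ss = C₀/(1 − f) ≈ 7.851/0.2929 ≈ 26.804 mg/L.
Peak 26.8 mg/L vs MTC 37 mg/L: below toxic threshold.

26.8 mg/L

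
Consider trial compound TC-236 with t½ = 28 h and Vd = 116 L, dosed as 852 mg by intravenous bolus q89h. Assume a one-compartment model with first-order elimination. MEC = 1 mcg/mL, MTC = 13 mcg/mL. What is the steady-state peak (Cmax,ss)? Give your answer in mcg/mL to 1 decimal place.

8.3 mcg/mL

τ/t½ = 89/28 ≈ 3.1786, so fraction remaining f = (1/2)^(89/28) ≈ 0.1104.
At steady state, accumulation factor R = 1/(1 − e^(−kτ)) ≈ 1.1241.
Single-dose peak C₀ = D/Vd = 852/116 ≈ 7.345 mcg/mL.
Steady-state peak Cmax,ss = C₀·R ≈ 7.345 × 1.1241 ≈ 8.257 mcg/mL.
Peak 8.3 mcg/mL vs MTC 13 mcg/mL: below toxic threshold.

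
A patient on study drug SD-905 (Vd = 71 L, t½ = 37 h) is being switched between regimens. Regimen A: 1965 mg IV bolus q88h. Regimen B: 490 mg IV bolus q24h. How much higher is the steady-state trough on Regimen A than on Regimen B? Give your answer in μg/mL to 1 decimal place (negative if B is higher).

Regimen A: f = (1/2)^(88/37) ≈ 0.1923; Cmin,ss = (1965/71)·f/(1−f) ≈ 6.589 μg/mL.
Regimen B: f = (1/2)^(24/37) ≈ 0.6379; Cmin,ss = (490/71)·f/(1−f) ≈ 12.158 μg/mL.
Difference ≈ 6.589 − 12.158 ≈ -5.569 μg/mL.

-5.6 μg/mL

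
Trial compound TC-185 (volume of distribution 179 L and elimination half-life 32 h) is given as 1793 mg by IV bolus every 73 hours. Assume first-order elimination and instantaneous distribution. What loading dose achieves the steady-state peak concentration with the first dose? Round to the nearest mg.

2257 mg

f = (1/2)^(73/32) ≈ 0.205719; accumulation ratio R = 1/(1−f) ≈ 1.25900.
Loading dose to hit Cmax,ss on first dose: D_load = D_maint·R ≈ 1793 × 1.25900 ≈ 2257.39 mg.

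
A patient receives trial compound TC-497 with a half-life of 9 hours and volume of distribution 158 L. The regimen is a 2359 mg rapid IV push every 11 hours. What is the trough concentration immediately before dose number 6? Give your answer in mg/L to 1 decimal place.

11.0 mg/L

f = (1/2)^(τ/t½) = (1/2)^(11/9) ≈ 0.4286.
C₀ = D/Vd = 2359/158 ≈ 14.930 mg/L.
Before the 6th dose, 5 doses have been given. Superposition: Cmin = C₀·(f + f² + … + f^5).
≈ 14.930 × (0.4286 + 0.1837 + 0.0787 + 0.0337 + 0.0145) ≈ 14.930 × 0.7392 ≈ 11.036 mg/L.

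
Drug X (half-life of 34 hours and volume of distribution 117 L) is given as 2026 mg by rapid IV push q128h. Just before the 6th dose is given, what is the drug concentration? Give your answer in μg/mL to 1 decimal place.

f = (1/2)^(τ/t½) = (1/2)^(128/34) ≈ 0.0736.
C₀ = D/Vd = 2026/117 ≈ 17.316 μg/mL.
Before the 6th dose, 5 doses have been given. Superposition: Cmin = C₀·(f + f² + … + f^5).
≈ 17.316 × (0.0736 + 0.0054 + 0.0004 + 0.0000 + 0.0000) ≈ 17.316 × 0.0794 ≈ 1.375 μg/mL.

1.4 μg/mL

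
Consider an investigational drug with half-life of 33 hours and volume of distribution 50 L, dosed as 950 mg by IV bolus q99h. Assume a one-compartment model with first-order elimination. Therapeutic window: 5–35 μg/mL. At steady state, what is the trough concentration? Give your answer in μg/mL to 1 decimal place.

2.7 μg/mL

The dosing interval is 3 half-lives, so f = 2^(−3) = 0.125.
Accumulation ratio R = 1/(1 − f) = 1/0.875 = 8/7.
Single-dose peak C₀ = D/Vd = 950/50 = 19 μg/mL.
Steady-state peak Cmax,ss = C₀·R = 19 × 8/7 ≈ 21.714 μg/mL.
Steady-state trough Cmin,ss = Cmax,ss·f ≈ 21.714 × 0.125 ≈ 2.714 μg/mL.
Trough 2.7 μg/mL vs MEC 5 μg/mL: subtherapeutic.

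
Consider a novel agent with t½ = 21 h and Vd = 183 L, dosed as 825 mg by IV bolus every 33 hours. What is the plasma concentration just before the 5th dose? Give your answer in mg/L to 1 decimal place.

f = (1/2)^(τ/t½) = (1/2)^(33/21) ≈ 0.3365.
C₀ = D/Vd = 825/183 ≈ 4.508 mg/L.
Before the 5th dose, 4 doses have been given. Superposition: Cmin = C₀·(f + f² + … + f^4).
≈ 4.508 × (0.3365 + 0.1132 + 0.0381 + 0.0128) ≈ 4.508 × 0.5006 ≈ 2.257 mg/L.

2.3 mg/L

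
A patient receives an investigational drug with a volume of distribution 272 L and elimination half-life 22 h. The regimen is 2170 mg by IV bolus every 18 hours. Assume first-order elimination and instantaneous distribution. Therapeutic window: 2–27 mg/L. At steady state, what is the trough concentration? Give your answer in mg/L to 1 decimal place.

10.5 mg/L

Over one 18-h interval, 18/22 ≈ 0.81818 half-lives elapse, leaving f ≈ 0.5672 of each dose.
Accumulation ratio R = 1/(1 − f) ≈ 1/0.4328 ≈ 2.3105.
Each bolus raises the concentration by D/Vd = 2170/272 ≈ 7.978 mg/L.
Cmax,ss = C₀/(1 − f) ≈ 7.978/0.4328 ≈ 18.433 mg/L.
Steady-state trough Cmin,ss = Cmax,ss·f ≈ 18.433 × 0.5672 ≈ 10.455 mg/L.
Trough 10.5 mg/L vs MEC 2 mg/L: adequate.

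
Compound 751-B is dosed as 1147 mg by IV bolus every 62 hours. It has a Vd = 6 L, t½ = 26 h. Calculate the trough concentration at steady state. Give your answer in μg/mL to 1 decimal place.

k = ln2/t½ = ln2/26 ≈ 0.026660 h⁻¹; fraction remaining f = e^(−kτ) = e^(−0.026660×62) ≈ 0.1915.
At steady state, accumulation factor R = 1/(1 − e^(−kτ)) ≈ 1.2369.
Each bolus raises the concentration by D/Vd = 1147/6 ≈ 191.167 μg/mL.
Cmax,ss = C₀/(1 − f) ≈ 191.167/0.8085 ≈ 236.447 μg/mL.
Steady-state trough Cmin,ss = Cmax,ss·f ≈ 236.447 × 0.1915 ≈ 45.280 μg/mL.

45.3 μg/mL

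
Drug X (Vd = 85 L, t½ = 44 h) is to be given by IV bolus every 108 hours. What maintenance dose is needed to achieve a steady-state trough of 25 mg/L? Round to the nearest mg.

τ/t½ = 108/44 ≈ 2.4545, so f = (1/2)^(108/44) ≈ 0.182435.
Cmin,ss = (D/Vd)·f/(1−f), so D = Cmin,ss·Vd·(1−f)/f.
D = 25 × 85 × (1−f)/f ≈ 25 × 85 × 4.48140 ≈ 9522.98 mg.

9523 mg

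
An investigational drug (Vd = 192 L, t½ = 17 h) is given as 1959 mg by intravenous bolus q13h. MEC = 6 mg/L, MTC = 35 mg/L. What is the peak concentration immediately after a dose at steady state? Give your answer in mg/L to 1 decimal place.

k = ln2/t½ = ln2/17 ≈ 0.040773 h⁻¹; fraction remaining f = e^(−kτ) = e^(−0.040773×13) ≈ 0.5886.
Accumulation ratio R = 1/(1 − f) ≈ 1/0.4114 ≈ 2.4307.
Each bolus raises the concentration by D/Vd = 1959/192 ≈ 10.203 mg/L.
Steady-state peak Cmax,ss = C₀·R ≈ 10.203 × 2.4307 ≈ 24.800 mg/L.
Peak 24.8 mg/L vs MTC 35 mg/L: below toxic threshold.

24.8 mg/L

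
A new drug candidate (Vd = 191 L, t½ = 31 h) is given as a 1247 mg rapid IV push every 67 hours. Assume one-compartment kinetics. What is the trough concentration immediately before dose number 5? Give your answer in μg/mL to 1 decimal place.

1.9 μg/mL

f = (1/2)^(τ/t½) = (1/2)^(67/31) ≈ 0.2236.
C₀ = D/Vd = 1247/191 ≈ 6.529 μg/mL.
Before the 5th dose, 4 doses have been given. Superposition: Cmin = C₀·(f + f² + … + f^4).
≈ 6.529 × (0.2236 + 0.0500 + 0.0112 + 0.0025) ≈ 6.529 × 0.2873 ≈ 1.876 μg/mL.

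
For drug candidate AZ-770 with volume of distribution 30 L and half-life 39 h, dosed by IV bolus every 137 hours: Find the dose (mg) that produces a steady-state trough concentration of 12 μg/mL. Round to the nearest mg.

3749 mg

τ/t½ = 137/39 ≈ 3.5128, so f = (1/2)^(137/39) ≈ 0.087606.
Cmin,ss = (D/Vd)·f/(1−f), so D = Cmin,ss·Vd·(1−f)/f.
D = 12 × 30 × (1−f)/f ≈ 12 × 30 × 10.41474 ≈ 3749.31 mg.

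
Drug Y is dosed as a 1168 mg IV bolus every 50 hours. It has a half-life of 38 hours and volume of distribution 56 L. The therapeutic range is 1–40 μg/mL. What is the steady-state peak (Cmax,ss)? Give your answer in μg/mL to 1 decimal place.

34.9 μg/mL

Over one 50-h interval, 50/38 ≈ 1.3158 half-lives elapse, leaving f ≈ 0.4017 of each dose.
At steady state, accumulation factor R = 1/(1 − e^(−kτ)) ≈ 1.6714.
Each bolus raises the concentration by D/Vd = 1168/56 ≈ 20.857 μg/mL.
Cmax,ss = C₀/(1 − f) ≈ 20.857/0.5983 ≈ 34.860 μg/mL.
Peak 34.9 μg/mL vs MTC 40 μg/mL: below toxic threshold.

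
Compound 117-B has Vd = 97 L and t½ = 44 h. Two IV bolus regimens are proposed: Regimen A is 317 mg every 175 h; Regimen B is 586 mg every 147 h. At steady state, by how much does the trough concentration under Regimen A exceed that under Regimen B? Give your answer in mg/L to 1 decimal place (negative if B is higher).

Regimen A: f = (1/2)^(175/44) ≈ 0.0635; Cmin,ss = (317/97)·f/(1−f) ≈ 0.222 mg/L.
Regimen B: f = (1/2)^(147/44) ≈ 0.0987; Cmin,ss = (586/97)·f/(1−f) ≈ 0.662 mg/L.
Difference ≈ 0.222 − 0.662 ≈ -0.440 mg/L.

-0.4 mg/L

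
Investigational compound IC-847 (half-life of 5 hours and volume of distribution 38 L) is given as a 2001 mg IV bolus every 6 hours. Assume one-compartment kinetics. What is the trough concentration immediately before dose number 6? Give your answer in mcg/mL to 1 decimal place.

f = (1/2)^(τ/t½) = (1/2)^(6/5) ≈ 0.4353.
C₀ = D/Vd = 2001/38 ≈ 52.658 mcg/mL.
Before the 6th dose, 5 doses have been given. Superposition: Cmin = C₀·(f + f² + … + f^5).
≈ 52.658 × (0.4353 + 0.1895 + 0.0825 + 0.0359 + 0.0156) ≈ 52.658 × 0.7588 ≈ 39.957 mcg/mL.

40.0 mcg/mL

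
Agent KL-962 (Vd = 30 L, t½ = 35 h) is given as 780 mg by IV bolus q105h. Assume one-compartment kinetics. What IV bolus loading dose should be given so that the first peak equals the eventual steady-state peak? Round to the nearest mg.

891 mg

f = (1/2)^(105/35) ≈ 0.125000; accumulation ratio R = 1/(1−f) ≈ 1.14286.
Loading dose to hit Cmax,ss on first dose: D_load = D_maint·R ≈ 780 × 1.14286 ≈ 891.43 mg.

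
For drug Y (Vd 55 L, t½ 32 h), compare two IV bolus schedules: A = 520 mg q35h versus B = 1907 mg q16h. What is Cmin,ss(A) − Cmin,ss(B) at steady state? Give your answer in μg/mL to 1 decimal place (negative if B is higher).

Regimen A: f = (1/2)^(35/32) ≈ 0.4685; Cmin,ss = (520/55)·f/(1−f) ≈ 8.334 μg/mL.
Regimen B: f = (1/2)^(16/32) ≈ 0.7071; Cmin,ss = (1907/55)·f/(1−f) ≈ 83.705 μg/mL.
Difference ≈ 8.334 − 83.705 ≈ -75.371 μg/mL.

-75.4 μg/mL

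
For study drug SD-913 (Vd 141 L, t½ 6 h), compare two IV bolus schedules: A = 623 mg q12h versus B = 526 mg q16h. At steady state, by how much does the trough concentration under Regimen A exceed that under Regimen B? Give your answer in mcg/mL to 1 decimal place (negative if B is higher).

Regimen A: f = (1/2)^(12/6) ≈ 0.2500; Cmin,ss = (623/141)·f/(1−f) ≈ 1.473 mcg/mL.
Regimen B: f = (1/2)^(16/6) ≈ 0.1575; Cmin,ss = (526/141)·f/(1−f) ≈ 0.697 mcg/mL.
Difference ≈ 1.473 − 0.697 ≈ 0.776 mcg/mL.

0.8 mcg/mL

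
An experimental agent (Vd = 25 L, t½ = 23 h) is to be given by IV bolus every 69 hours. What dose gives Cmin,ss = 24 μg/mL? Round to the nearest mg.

τ/t½ = 69/23 ≈ 3, so f = (1/2)^(69/23) ≈ 0.125000.
Cmin,ss = (D/Vd)·f/(1−f), so D = Cmin,ss·Vd·(1−f)/f.
D = 24 × 25 × (1−f)/f ≈ 24 × 25 × 7.00000 ≈ 4200.00 mg.

4200 mg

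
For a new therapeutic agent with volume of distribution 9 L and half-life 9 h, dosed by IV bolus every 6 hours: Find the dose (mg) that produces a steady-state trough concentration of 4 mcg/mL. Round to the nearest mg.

21 mg

τ/t½ = 6/9 ≈ 0.66667, so f = (1/2)^(6/9) ≈ 0.629961.
Cmin,ss = (D/Vd)·f/(1−f), so D = Cmin,ss·Vd·(1−f)/f.
D = 4 × 9 × (1−f)/f ≈ 4 × 9 × 0.58740 ≈ 21.15 mg.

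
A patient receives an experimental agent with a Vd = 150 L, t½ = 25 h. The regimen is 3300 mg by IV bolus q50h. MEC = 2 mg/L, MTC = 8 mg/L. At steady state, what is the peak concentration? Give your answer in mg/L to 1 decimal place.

The dosing interval is 2 half-lives, so f = 2^(−2) = 0.25.
Accumulation ratio R = 1/(1 − f) = 1/0.75 = 4/3.
Single-dose peak C₀ = D/Vd = 3300/150 = 22 mg/L.
Steady-state peak Cmax,ss = C₀·R = 22 × 4/3 ≈ 29.333 mg/L.
Peak 29.3 mg/L vs MTC 8 mg/L: exceeds toxic threshold.

29.3 mg/L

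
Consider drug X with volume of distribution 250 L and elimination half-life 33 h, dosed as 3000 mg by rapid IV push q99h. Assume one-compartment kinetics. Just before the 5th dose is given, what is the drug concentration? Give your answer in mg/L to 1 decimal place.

f = (1/2)^(τ/t½) = (1/2)^(99/33) ≈ 0.1250.
C₀ = D/Vd = 3000/250 ≈ 12.000 mg/L.
Before the 5th dose, 4 doses have been given. Superposition: Cmin = C₀·(f + f² + … + f^4).
≈ 12.000 × (0.1250 + 0.0156 + 0.0020 + 0.0002) ≈ 12.000 × 0.1428 ≈ 1.714 mg/L.

1.7 mg/L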